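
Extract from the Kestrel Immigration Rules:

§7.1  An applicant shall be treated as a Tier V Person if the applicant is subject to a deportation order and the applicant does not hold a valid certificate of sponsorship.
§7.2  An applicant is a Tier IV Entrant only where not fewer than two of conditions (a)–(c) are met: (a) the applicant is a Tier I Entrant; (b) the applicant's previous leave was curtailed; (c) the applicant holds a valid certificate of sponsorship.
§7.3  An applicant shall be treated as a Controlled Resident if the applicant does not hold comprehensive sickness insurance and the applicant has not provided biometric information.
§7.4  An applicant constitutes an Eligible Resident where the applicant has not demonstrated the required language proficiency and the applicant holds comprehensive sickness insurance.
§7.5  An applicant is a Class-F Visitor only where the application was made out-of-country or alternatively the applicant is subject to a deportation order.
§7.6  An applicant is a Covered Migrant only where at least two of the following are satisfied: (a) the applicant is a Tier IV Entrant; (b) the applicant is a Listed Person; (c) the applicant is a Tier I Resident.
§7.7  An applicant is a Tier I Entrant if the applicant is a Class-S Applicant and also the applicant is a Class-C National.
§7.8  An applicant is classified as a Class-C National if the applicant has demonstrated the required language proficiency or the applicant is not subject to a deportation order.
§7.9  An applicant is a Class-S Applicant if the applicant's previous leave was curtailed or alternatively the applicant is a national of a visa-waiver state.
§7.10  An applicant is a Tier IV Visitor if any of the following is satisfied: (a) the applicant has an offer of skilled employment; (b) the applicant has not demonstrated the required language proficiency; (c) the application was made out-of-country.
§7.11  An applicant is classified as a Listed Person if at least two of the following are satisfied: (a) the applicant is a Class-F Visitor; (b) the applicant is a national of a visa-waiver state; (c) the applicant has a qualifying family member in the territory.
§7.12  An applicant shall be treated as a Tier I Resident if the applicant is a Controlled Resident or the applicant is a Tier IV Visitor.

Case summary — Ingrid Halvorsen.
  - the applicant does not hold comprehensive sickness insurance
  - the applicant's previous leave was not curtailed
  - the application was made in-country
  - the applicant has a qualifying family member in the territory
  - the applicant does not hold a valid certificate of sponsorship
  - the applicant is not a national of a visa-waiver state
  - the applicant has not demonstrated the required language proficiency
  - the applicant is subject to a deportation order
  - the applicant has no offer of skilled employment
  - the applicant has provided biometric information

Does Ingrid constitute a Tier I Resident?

§7.3 — Controlled Resident: [the applicant does not hold comprehensive sickness insurance? yes] AND [the applicant has not provided biometric information? no] → not satisfied.
§7.10 — Tier IV Visitor: [the applicant has an offer of skilled employment? no] OR [the applicant has not demonstrated the required language proficiency? yes] OR [the application was made out-of-country? no] → satisfied.
§7.12 — Tier I Resident: [Controlled Resident (§7.3)? no] OR [Tier IV Visitor (§7.10)? yes] → satisfied.

Yes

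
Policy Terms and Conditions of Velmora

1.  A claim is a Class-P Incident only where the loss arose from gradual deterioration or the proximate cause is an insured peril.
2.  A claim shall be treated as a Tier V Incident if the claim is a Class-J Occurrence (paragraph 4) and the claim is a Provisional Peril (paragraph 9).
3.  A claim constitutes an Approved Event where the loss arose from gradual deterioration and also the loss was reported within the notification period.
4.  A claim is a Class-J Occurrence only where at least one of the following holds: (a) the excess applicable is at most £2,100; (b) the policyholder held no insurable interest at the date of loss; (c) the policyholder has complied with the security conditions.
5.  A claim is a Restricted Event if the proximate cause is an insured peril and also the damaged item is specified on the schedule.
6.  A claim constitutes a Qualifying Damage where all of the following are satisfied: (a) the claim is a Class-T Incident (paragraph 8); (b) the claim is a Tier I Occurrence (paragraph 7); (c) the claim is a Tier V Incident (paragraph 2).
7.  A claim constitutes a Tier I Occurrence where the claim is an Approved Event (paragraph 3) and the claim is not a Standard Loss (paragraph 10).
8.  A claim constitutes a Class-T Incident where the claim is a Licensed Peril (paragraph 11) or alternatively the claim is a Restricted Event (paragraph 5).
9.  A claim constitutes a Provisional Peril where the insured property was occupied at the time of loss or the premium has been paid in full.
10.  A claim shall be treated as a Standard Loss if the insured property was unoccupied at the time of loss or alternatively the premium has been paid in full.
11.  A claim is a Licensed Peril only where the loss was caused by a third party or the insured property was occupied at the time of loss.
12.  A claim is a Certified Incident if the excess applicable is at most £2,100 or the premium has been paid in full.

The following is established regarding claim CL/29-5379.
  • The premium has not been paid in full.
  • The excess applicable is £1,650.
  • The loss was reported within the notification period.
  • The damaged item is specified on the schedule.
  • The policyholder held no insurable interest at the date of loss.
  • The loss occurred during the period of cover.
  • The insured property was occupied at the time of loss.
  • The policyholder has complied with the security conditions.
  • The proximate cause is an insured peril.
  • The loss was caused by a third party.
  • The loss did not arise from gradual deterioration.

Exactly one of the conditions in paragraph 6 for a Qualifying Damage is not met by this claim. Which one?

Tier I Occurrence

paragraph 11 — Licensed Peril: [the loss was caused by a third party? yes] OR [the insured property was occupied at the time of loss? yes] → satisfied.
paragraph 5 — Restricted Event: [the proximate cause is an insured peril? yes] AND [the damaged item is specified on the schedule? yes] → satisfied.
paragraph 8 — Class-T Incident: [Licensed Peril (paragraph 11)? yes] OR [Restricted Event (paragraph 5)? yes] → satisfied.
paragraph 3 — Approved Event: [the loss arose from gradual deterioration? no] AND [the loss was reported within the notification period? yes] → not satisfied.
paragraph 10 — Standard Loss: [the insured property was unoccupied at the time of loss? no] OR [the premium has been paid in full? no] → not satisfied.
paragraph 7 — Tier I Occurrence: [Approved Event (paragraph 3)? no] AND [not a Standard Loss (paragraph 10)? yes] → not satisfied.
paragraph 4 — Class-J Occurrence: [excess applicable: £1,650 ≤ £2,100? yes] OR [the policyholder held no insurable interest at the date of loss? yes] OR [the policyholder has complied with the security conditions? yes] → satisfied.
paragraph 9 — Provisional Peril: [the insured property was occupied at the time of loss? yes] OR [the premium has been paid in full? no] → satisfied.
paragraph 2 — Tier V Incident: [Class-J Occurrence (paragraph 4)? yes] AND [Provisional Peril (paragraph 9)? yes] → satisfied.
paragraph 6 — Qualifying Damage: [Class-T Incident (paragraph 8)? yes] AND [Tier I Occurrence (paragraph 7)? no] AND [Tier V Incident (paragraph 2)? yes] → not satisfied.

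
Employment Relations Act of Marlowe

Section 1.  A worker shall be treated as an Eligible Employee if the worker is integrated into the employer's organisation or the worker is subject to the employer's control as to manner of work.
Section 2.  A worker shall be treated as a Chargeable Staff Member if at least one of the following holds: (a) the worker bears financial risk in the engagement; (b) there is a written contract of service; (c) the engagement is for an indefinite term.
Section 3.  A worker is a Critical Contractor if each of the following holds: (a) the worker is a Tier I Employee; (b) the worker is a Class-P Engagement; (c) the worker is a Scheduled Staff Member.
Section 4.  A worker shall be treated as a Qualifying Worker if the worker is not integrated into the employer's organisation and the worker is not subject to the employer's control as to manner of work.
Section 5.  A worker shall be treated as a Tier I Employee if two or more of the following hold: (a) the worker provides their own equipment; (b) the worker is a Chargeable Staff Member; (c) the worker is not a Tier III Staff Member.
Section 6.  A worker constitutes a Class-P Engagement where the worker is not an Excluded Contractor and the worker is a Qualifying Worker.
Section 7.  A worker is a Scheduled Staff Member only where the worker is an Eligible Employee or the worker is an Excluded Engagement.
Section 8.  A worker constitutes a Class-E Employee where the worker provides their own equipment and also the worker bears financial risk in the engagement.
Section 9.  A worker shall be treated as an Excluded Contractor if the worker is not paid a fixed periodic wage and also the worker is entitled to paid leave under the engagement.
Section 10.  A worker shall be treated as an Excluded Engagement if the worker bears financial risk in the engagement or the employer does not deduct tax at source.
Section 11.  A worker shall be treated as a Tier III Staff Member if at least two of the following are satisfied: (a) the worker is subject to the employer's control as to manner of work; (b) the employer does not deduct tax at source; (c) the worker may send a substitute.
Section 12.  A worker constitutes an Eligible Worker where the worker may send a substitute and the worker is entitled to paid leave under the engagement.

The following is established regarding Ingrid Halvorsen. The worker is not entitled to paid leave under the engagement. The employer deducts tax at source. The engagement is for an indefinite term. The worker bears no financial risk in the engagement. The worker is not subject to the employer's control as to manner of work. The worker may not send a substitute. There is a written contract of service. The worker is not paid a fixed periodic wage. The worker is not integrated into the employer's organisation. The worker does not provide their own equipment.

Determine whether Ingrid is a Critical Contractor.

section 2 — Chargeable Staff Member: [the worker bears financial risk in the engagement? no] OR [there is a written contract of service? yes] OR [the engagement is for an indefinite term? yes] → satisfied.
section 11 — Tier III Staff Member: the worker is subject to the employer's control as to manner of work? no; the employer does not deduct tax at source? no; the worker may send a substitute? no — 0 of 3 hold (need ≥2) → not satisfied.
section 5 — Tier I Employee: the worker provides their own equipment? no; Chargeable Staff Member (section 2)? yes; not a Tier III Staff Member (section 11)? yes — 2 of 3 hold (need ≥2) → satisfied.
section 9 — Excluded Contractor: [the worker is not paid a fixed periodic wage? yes] AND [the worker is entitled to paid leave under the engagement? no] → not satisfied.
section 4 — Qualifying Worker: [the worker is not integrated into the employer's organisation? yes] AND [the worker is not subject to the employer's control as to manner of work? yes] → satisfied.
section 6 — Class-P Engagement: [not an Excluded Contractor (section 9)? yes] AND [Qualifying Worker (section 4)? yes] → satisfied.
section 1 — Eligible Employee: [the worker is integrated into the employer's organisation? no] OR [the worker is subject to the employer's control as to manner of work? no] → not satisfied.
section 10 — Excluded Engagement: [the worker bears financial risk in the engagement? no] OR [the employer does not deduct tax at source? no] → not satisfied.
section 7 — Scheduled Staff Member: [Eligible Employee (section 1)? no] OR [Excluded Engagement (section 10)? no] → not satisfied.
section 3 — Critical Contractor: [Tier I Employee (section 5)? yes] AND [Class-P Engagement (section 6)? yes] AND [Scheduled Staff Member (section 7)? no] → not satisfied.

No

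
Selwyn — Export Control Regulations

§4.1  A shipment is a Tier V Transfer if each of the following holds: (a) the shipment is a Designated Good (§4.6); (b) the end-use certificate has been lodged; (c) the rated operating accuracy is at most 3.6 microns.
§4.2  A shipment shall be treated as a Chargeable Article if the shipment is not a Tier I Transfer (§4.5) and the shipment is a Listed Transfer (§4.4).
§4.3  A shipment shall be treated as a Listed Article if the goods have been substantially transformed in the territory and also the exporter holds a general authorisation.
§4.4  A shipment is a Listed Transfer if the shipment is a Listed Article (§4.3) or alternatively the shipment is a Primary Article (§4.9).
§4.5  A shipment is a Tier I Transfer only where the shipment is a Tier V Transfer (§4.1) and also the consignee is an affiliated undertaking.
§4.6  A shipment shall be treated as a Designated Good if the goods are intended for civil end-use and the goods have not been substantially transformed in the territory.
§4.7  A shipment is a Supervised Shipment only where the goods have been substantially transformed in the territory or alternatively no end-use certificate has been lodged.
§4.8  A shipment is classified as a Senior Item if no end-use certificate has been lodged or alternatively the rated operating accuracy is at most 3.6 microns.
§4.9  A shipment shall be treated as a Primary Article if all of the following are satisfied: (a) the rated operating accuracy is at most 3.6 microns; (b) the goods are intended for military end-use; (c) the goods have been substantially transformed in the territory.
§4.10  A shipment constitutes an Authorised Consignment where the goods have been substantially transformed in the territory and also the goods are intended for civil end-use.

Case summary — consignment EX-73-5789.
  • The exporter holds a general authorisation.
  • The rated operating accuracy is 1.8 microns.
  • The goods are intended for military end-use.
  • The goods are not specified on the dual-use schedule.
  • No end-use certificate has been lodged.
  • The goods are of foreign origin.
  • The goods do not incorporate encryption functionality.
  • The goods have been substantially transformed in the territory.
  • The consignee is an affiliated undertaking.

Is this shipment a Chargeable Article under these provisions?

Yes

§4.6 — Designated Good: [the goods are intended for civil end-use? no] AND [the goods have not been substantially transformed in the territory? no] → not satisfied.
§4.1 — Tier V Transfer: [Designated Good (§4.6)? no] AND [the end-use certificate has been lodged? no] AND [rated operating accuracy: 1.8 microns ≤ 3.6 microns? yes] → not satisfied.
§4.5 — Tier I Transfer: [Tier V Transfer (§4.1)? no] AND [the consignee is an affiliated undertaking? yes] → not satisfied.
§4.3 — Listed Article: [the goods have been substantially transformed in the territory? yes] AND [the exporter holds a general authorisation? yes] → satisfied.
§4.9 — Primary Article: [rated operating accuracy: 1.8 microns ≤ 3.6 microns? yes] AND [the goods are intended for military end-use? yes] AND [the goods have been substantially transformed in the territory? yes] → satisfied.
§4.4 — Listed Transfer: [Listed Article (§4.3)? yes] OR [Primary Article (§4.9)? yes] → satisfied.
§4.2 — Chargeable Article: [not a Tier I Transfer (§4.5)? yes] AND [Listed Transfer (§4.4)? yes] → satisfied.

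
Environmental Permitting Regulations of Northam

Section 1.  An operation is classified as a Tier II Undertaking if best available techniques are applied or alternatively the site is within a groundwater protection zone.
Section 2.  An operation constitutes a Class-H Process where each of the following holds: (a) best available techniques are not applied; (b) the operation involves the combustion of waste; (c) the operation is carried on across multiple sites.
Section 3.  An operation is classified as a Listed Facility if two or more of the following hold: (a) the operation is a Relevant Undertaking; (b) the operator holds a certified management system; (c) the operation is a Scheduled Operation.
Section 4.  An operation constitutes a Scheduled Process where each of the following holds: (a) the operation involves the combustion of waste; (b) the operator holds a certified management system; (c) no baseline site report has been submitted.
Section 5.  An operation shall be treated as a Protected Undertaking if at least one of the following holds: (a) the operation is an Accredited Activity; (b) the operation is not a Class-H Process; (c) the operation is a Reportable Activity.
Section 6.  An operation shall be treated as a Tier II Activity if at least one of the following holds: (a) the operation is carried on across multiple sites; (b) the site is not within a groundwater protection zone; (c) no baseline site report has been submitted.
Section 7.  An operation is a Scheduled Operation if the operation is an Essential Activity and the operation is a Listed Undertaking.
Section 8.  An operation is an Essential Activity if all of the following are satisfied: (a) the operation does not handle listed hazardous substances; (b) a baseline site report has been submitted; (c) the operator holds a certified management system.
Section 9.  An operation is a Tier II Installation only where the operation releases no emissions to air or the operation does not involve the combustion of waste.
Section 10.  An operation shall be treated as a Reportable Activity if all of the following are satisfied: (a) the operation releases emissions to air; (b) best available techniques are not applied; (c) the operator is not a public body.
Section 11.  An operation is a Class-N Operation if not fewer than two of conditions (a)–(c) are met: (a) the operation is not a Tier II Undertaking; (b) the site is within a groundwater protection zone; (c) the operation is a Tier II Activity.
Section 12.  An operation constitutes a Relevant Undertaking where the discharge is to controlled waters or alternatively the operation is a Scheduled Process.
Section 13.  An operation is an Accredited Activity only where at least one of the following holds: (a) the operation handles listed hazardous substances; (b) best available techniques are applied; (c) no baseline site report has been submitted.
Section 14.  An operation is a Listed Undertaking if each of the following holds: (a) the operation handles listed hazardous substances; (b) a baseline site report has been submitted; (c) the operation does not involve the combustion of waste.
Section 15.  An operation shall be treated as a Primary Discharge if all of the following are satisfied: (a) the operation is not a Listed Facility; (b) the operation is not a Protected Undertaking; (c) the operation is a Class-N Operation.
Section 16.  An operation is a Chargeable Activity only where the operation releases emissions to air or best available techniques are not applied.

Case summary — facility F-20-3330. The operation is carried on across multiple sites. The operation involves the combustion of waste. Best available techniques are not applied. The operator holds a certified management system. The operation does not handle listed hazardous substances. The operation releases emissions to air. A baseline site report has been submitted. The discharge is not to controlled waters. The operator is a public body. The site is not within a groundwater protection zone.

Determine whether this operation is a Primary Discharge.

Yes

section 4 — Scheduled Process: [the operation involves the combustion of waste? yes] AND [the operator holds a certified management system? yes] AND [no baseline site report has been submitted? no] → not satisfied.
section 12 — Relevant Undertaking: [the discharge is to controlled waters? no] OR [Scheduled Process (section 4)? no] → not satisfied.
section 8 — Essential Activity: [the operation does not handle listed hazardous substances? yes] AND [a baseline site report has been submitted? yes] AND [the operator holds a certified management system? yes] → satisfied.
section 14 — Listed Undertaking: [the operation handles listed hazardous substances? no] AND [a baseline site report has been submitted? yes] AND [the operation does not involve the combustion of waste? no] → not satisfied.
section 7 — Scheduled Operation: [Essential Activity (section 8)? yes] AND [Listed Undertaking (section 14)? no] → not satisfied.
section 3 — Listed Facility: Relevant Undertaking (section 12)? no; the operator holds a certified management system? yes; Scheduled Operation (section 7)? no — 1 of 3 hold (need ≥2) → not satisfied.
section 13 — Accredited Activity: [the operation handles listed hazardous substances? no] OR [best available techniques are applied? no] OR [no baseline site report has been submitted? no] → not satisfied.
section 2 — Class-H Process: [best available techniques are not applied? yes] AND [the operation involves the combustion of waste? yes] AND [the operation is carried on across multiple sites? yes] → satisfied.
section 10 — Reportable Activity: [the operation releases emissions to air? yes] AND [best available techniques are not applied? yes] AND [the operator is not a public body? no] → not satisfied.
section 5 — Protected Undertaking: [Accredited Activity (section 13)? no] OR [not a Class-H Process (section 2)? no] OR [Reportable Activity (section 10)? no] → not satisfied.
section 1 — Tier II Undertaking: [best available techniques are applied? no] OR [the site is within a groundwater protection zone? no] → not satisfied.
section 6 — Tier II Activity: [the operation is carried on across multiple sites? yes] OR [the site is not within a groundwater protection zone? yes] OR [no baseline site report has been submitted? no] → satisfied.
section 11 — Class-N Operation: not a Tier II Undertaking (section 1)? yes; the site is within a groundwater protection zone? no; Tier II Activity (section 6)? yes — 2 of 3 hold (need ≥2) → satisfied.
section 15 — Primary Discharge: [not a Listed Facility (section 3)? yes] AND [not a Protected Undertaking (section 5)? yes] AND [Class-N Operation (section 11)? yes] → satisfied.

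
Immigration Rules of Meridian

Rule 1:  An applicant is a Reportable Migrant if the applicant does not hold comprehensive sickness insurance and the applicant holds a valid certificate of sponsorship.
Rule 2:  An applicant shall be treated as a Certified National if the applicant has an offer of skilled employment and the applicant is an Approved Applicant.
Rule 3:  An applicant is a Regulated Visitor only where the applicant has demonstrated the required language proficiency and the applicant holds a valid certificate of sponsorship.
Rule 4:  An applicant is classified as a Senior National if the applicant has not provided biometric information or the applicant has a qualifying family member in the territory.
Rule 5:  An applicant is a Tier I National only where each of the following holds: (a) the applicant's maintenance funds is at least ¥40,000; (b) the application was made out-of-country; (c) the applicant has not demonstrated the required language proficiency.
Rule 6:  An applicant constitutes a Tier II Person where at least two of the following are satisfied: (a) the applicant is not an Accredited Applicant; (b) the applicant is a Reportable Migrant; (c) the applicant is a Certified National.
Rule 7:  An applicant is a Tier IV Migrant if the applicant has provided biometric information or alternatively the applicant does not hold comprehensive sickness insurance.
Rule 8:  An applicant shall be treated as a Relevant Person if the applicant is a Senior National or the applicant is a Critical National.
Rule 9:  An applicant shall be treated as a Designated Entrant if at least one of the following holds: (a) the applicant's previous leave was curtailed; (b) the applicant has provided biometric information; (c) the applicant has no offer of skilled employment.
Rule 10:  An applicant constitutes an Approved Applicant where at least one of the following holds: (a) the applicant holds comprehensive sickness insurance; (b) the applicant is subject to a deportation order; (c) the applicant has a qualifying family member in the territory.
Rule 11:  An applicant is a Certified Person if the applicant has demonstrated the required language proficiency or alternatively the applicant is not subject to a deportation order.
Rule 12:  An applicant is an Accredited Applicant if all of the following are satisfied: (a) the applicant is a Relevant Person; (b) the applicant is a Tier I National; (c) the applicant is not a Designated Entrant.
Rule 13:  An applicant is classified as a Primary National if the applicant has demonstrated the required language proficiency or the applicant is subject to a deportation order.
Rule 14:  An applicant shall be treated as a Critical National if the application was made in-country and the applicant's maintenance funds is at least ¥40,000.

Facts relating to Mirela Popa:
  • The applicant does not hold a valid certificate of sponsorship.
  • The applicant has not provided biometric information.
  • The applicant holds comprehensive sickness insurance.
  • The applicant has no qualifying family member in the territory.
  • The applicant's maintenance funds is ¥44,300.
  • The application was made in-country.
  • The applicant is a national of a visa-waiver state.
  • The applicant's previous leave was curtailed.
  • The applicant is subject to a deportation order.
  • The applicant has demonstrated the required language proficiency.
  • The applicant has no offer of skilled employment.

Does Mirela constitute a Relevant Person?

rule 4 — Senior National: [the applicant has not provided biometric information? yes] OR [the applicant has a qualifying family member in the territory? no] → satisfied.
rule 14 — Critical National: [the application was made in-country? yes] AND [applicant's maintenance funds: ¥44,300 ≥ ¥40,000? yes] → satisfied.
rule 8 — Relevant Person: [Senior National (rule 4)? yes] OR [Critical National (rule 14)? yes] → satisfied.

Yes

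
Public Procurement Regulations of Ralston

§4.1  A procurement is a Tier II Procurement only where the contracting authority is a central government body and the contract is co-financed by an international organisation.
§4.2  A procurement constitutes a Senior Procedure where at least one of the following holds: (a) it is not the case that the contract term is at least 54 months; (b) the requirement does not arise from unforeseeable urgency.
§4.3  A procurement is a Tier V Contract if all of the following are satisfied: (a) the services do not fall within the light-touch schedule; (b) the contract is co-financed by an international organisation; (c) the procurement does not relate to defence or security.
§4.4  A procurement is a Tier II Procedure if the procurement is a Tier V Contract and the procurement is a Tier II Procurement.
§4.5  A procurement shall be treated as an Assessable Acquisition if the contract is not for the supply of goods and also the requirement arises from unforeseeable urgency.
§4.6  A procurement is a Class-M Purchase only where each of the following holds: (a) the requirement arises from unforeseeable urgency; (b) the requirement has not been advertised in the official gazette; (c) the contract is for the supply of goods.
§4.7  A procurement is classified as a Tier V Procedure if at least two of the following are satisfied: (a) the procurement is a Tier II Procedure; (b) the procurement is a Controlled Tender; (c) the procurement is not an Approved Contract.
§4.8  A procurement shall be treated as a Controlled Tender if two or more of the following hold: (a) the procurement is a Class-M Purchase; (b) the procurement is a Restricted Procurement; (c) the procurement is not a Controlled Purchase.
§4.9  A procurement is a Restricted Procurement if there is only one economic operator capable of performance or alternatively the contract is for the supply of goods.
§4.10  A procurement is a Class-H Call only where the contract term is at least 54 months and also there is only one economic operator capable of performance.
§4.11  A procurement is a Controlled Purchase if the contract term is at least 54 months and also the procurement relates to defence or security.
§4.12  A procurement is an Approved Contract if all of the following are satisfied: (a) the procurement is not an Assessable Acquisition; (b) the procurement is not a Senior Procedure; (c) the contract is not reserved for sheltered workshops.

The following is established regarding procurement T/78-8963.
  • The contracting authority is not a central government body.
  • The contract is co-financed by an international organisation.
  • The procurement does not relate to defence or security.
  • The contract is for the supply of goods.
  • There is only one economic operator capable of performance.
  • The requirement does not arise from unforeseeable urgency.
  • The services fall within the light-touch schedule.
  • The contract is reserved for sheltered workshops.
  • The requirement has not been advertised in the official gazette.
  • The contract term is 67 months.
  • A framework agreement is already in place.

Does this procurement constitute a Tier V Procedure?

Yes

§4.3 — Tier V Contract: [the services do not fall within the light-touch schedule? no] AND [the contract is co-financed by an international organisation? yes] AND [the procurement does not relate to defence or security? yes] → not satisfied.
§4.1 — Tier II Procurement: [the contracting authority is a central government body? no] AND [the contract is co-financed by an international organisation? yes] → not satisfied.
§4.4 — Tier II Procedure: [Tier V Contract (§4.3)? no] AND [Tier II Procurement (§4.1)? no] → not satisfied.
§4.6 — Class-M Purchase: [the requirement arises from unforeseeable urgency? no] AND [the requirement has not been advertised in the official gazette? yes] AND [the contract is for the supply of goods? yes] → not satisfied.
§4.9 — Restricted Procurement: [there is only one economic operator capable of performance? yes] OR [the contract is for the supply of goods? yes] → satisfied.
§4.11 — Controlled Purchase: [contract term: 67 months ≥ 54 months? yes] AND [the procurement relates to defence or security? no] → not satisfied.
§4.8 — Controlled Tender: Class-M Purchase (§4.6)? no; Restricted Procurement (§4.9)? yes; not a Controlled Purchase (§4.11)? yes — 2 of 3 hold (need ≥2) → satisfied.
§4.5 — Assessable Acquisition: [the contract is not for the supply of goods? no] AND [the requirement arises from unforeseeable urgency? no] → not satisfied.
§4.2 — Senior Procedure: [contract term: 67 months ≥ 54 months? yes, so negated condition no] OR [the requirement does not arise from unforeseeable urgency? yes] → satisfied.
§4.12 — Approved Contract: [not an Assessable Acquisition (§4.5)? yes] AND [not a Senior Procedure (§4.2)? no] AND [the contract is not reserved for sheltered workshops? no] → not satisfied.
§4.7 — Tier V Procedure: Tier II Procedure (§4.4)? no; Controlled Tender (§4.8)? yes; not an Approved Contract (§4.12)? yes — 2 of 3 hold (need ≥2) → satisfied.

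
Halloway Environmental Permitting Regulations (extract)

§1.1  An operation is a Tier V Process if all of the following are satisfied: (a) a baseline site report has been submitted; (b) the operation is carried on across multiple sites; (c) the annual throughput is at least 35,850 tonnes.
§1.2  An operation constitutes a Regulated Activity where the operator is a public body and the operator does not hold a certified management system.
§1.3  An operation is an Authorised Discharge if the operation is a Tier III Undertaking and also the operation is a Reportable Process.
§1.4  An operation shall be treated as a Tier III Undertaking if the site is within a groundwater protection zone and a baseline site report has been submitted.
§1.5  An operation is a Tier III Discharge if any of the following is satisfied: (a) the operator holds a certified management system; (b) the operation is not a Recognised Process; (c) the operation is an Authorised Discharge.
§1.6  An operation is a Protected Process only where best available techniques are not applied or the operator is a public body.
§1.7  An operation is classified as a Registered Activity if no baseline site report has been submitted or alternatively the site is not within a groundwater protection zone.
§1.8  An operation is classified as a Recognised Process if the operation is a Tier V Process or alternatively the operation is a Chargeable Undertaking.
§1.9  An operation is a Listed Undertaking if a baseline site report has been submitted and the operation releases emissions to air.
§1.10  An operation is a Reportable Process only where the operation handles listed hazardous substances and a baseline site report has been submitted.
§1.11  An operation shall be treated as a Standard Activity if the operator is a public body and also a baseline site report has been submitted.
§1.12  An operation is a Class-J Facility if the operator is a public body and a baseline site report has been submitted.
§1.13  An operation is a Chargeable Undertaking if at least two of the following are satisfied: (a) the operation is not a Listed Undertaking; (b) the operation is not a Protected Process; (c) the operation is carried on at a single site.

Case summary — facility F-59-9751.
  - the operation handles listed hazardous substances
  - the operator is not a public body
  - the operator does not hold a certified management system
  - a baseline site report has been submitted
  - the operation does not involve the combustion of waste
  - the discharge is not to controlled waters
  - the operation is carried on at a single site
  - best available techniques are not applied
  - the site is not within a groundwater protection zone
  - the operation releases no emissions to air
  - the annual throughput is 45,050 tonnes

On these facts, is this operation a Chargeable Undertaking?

Yes

Under §1.9: a baseline site report has been submitted? yes; and the operation releases emissions to air? no. So the operation is not a Listed Undertaking.
Under §1.6: best available techniques are not applied? yes; or the operator is a public body? no. So the operation is a Protected Process.
Under §1.13: not a Listed Undertaking (§1.9)? yes; not a Protected Process (§1.6)? no; the operation is carried on at a single site? yes — 2 of 3 hold (need ≥2) → satisfied.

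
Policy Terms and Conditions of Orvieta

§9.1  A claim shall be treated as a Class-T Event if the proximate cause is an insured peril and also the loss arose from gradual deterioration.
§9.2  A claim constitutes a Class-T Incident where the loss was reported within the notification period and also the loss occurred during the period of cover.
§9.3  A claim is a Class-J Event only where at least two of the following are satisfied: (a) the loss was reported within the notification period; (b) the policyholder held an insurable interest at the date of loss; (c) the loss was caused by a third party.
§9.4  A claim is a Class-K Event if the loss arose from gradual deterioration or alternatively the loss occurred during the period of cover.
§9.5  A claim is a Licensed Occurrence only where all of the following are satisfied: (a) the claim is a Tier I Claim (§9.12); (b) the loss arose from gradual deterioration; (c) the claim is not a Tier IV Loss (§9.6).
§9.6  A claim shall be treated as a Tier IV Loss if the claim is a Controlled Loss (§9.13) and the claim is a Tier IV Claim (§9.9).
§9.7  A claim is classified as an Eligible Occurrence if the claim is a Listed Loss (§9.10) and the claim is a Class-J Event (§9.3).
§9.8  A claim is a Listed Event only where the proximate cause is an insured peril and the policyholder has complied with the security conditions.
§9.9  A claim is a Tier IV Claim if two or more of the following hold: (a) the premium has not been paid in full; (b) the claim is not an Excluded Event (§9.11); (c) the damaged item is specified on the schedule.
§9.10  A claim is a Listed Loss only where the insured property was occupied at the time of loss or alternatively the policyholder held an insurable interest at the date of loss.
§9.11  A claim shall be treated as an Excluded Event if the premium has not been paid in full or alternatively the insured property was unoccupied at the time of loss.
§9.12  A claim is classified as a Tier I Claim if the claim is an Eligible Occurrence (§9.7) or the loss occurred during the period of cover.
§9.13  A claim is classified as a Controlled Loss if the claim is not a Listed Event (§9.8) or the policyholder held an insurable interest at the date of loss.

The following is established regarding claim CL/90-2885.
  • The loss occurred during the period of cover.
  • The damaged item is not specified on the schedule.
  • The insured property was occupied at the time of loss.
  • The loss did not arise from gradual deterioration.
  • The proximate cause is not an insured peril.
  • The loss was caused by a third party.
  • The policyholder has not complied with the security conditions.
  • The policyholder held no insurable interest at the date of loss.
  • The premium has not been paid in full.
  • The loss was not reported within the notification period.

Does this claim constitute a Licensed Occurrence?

§9.10 — Listed Loss: [the insured property was occupied at the time of loss? yes] OR [the policyholder held an insurable interest at the date of loss? no] → satisfied.
§9.3 — Class-J Event: the loss was reported within the notification period? no; the policyholder held an insurable interest at the date of loss? no; the loss was caused by a third party? yes — 1 of 3 hold (need ≥2) → not satisfied.
§9.7 — Eligible Occurrence: [Listed Loss (§9.10)? yes] AND [Class-J Event (§9.3)? no] → not satisfied.
§9.12 — Tier I Claim: [Eligible Occurrence (§9.7)? no] OR [the loss occurred during the period of cover? yes] → satisfied.
§9.8 — Listed Event: [the proximate cause is an insured peril? no] AND [the policyholder has complied with the security conditions? no] → not satisfied.
§9.13 — Controlled Loss: [not a Listed Event (§9.8)? yes] OR [the policyholder held an insurable interest at the date of loss? no] → satisfied.
§9.11 — Excluded Event: [the premium has not been paid in full? yes] OR [the insured property was unoccupied at the time of loss? no] → satisfied.
§9.9 — Tier IV Claim: the premium has not been paid in full? yes; not an Excluded Event (§9.11)? no; the damaged item is specified on the schedule? no — 1 of 3 hold (need ≥2) → not satisfied.
§9.6 — Tier IV Loss: [Controlled Loss (§9.13)? yes] AND [Tier IV Claim (§9.9)? no] → not satisfied.
§9.5 — Licensed Occurrence: [Tier I Claim (§9.12)? yes] AND [the loss arose from gradual deterioration? no] AND [not a Tier IV Loss (§9.6)? yes] → not satisfied.

No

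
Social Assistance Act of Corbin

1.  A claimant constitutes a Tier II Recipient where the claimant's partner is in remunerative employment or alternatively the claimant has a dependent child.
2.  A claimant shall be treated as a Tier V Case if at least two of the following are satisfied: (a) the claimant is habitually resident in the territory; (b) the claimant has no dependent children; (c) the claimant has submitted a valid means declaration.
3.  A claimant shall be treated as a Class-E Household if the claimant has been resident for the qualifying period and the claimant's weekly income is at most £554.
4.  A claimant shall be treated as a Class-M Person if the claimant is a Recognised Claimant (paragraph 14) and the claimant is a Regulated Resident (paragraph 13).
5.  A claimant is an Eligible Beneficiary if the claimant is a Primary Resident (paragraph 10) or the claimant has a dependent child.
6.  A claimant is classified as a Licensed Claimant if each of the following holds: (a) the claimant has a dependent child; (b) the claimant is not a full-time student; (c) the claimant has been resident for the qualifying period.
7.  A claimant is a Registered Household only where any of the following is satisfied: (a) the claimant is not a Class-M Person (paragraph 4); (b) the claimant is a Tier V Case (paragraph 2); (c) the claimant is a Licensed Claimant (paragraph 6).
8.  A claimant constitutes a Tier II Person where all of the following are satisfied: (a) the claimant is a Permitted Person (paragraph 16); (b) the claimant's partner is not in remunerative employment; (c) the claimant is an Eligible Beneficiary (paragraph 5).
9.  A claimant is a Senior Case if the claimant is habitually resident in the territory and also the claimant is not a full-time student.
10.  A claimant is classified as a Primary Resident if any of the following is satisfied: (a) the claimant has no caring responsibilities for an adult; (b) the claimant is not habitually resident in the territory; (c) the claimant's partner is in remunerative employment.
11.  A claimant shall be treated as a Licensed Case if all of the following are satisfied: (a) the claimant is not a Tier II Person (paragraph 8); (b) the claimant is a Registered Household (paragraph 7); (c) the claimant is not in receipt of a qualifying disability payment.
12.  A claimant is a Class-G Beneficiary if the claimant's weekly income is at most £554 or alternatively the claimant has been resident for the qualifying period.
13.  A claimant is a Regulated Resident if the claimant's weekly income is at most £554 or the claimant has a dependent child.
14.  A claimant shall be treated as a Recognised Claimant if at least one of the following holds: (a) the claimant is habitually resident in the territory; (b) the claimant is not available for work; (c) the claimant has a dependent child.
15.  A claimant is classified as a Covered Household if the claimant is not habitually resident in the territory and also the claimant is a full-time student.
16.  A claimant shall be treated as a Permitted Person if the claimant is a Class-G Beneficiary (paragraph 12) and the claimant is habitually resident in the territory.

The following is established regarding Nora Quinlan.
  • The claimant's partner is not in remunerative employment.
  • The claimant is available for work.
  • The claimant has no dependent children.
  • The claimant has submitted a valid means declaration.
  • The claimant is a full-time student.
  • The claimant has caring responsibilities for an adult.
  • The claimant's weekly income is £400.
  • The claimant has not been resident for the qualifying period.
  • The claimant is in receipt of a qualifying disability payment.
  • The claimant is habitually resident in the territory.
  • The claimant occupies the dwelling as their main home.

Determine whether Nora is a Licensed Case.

No

paragraph 12 — Class-G Beneficiary: [claimant's weekly income: £400 ≤ £554? yes] OR [the claimant has been resident for the qualifying period? no] → satisfied.
paragraph 16 — Permitted Person: [Class-G Beneficiary (paragraph 12)? yes] AND [the claimant is habitually resident in the territory? yes] → satisfied.
paragraph 10 — Primary Resident: [the claimant has no caring responsibilities for an adult? no] OR [the claimant is not habitually resident in the territory? no] OR [the claimant's partner is in remunerative employment? no] → not satisfied.
paragraph 5 — Eligible Beneficiary: [Primary Resident (paragraph 10)? no] OR [the claimant has a dependent child? no] → not satisfied.
paragraph 8 — Tier II Person: [Permitted Person (paragraph 16)? yes] AND [the claimant's partner is not in remunerative employment? yes] AND [Eligible Beneficiary (paragraph 5)? no] → not satisfied.
paragraph 14 — Recognised Claimant: [the claimant is habitually resident in the territory? yes] OR [the claimant is not available for work? no] OR [the claimant has a dependent child? no] → satisfied.
paragraph 13 — Regulated Resident: [claimant's weekly income: £400 ≤ £554? yes] OR [the claimant has a dependent child? no] → satisfied.
paragraph 4 — Class-M Person: [Recognised Claimant (paragraph 14)? yes] AND [Regulated Resident (paragraph 13)? yes] → satisfied.
paragraph 2 — Tier V Case: the claimant is habitually resident in the territory? yes; the claimant has no dependent children? yes; the claimant has submitted a valid means declaration? yes — 3 of 3 hold (need ≥2) → satisfied.
paragraph 6 — Licensed Claimant: [the claimant has a dependent child? no] AND [the claimant is not a full-time student? no] AND [the claimant has been resident for the qualifying period? no] → not satisfied.
paragraph 7 — Registered Household: [not a Class-M Person (paragraph 4)? no] OR [Tier V Case (paragraph 2)? yes] OR [Licensed Claimant (paragraph 6)? no] → satisfied.
paragraph 11 — Licensed Case: [not a Tier II Person (paragraph 8)? yes] AND [Registered Household (paragraph 7)? yes] AND [the claimant is not in receipt of a qualifying disability payment? no] → not satisfied.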